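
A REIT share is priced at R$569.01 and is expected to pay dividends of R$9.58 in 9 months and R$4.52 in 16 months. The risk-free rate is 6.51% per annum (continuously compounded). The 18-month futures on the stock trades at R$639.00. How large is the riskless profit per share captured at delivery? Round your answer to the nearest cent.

R$26.25 per share

PV(dividends) I = 9.58·e^(−0.0651·9/12) + 4.52·e^(−0.0651·16/12) = 13.2677
Fair futures F* = (S − I)·e^(rT) = (569.01 − 13.2677)·e^0.097650 = 555.7423 × 1.102577 = 612.7487
Market R$639.00 > fair 612.7487: forward overpriced → cash-and-carry (borrow at r, buy the stock and collect the dividends, short the forward).
Profit at T = |F_mkt − F*| = |639.00 − 612.7487| = R$26.25 per share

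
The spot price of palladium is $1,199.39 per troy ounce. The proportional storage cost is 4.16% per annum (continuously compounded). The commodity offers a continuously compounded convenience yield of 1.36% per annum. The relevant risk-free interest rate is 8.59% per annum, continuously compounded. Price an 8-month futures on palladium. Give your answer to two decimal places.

$1,294.01 per troy ounce

Net carry = r + u − y = 0.0859 + 0.0416 − 0.0136 = 0.1139
F = S·e^((r+u−y)T) = 1199.39 · e^(0.1139 × 8/12) = 1199.39 · e^0.07593333
= 1199.39 × 1.07889064 = $1,294.01 per troy ounce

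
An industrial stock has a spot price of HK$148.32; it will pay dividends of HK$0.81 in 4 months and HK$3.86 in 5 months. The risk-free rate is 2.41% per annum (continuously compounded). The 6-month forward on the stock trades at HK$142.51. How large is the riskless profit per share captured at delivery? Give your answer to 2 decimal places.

HK$2.93 per share

PV(dividends) I = 0.81·e^(−0.0241·4/12) + 3.86·e^(−0.0241·5/12) = 4.6250
Fair forward F* = (S − I)·e^(rT) = (148.32 − 4.6250)·e^0.012050 = 143.6950 × 1.012123 = 145.4370
Market HK$142.51 < fair 145.4370: forward underpriced → reverse cash-and-carry (short the stock, invest proceeds at r, pay the dividends, go long the forward).
Profit at T = |F_mkt − F*| = |142.51 − 145.4370| = HK$2.93 per share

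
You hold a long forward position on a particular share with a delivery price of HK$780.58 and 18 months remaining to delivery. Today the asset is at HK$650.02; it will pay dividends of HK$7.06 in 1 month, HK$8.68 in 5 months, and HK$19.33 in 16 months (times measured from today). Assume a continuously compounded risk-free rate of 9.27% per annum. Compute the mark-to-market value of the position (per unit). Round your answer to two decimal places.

PV(remaining dividends) I = 7.06·e^(−0.0927·1/12) + 8.68·e^(−0.0927·5/12) + 19.33·e^(−0.0927·16/12) = 32.4394
Current forward F = (S − I)·e^(rT) = (650.02 − 32.4394)·e^(0.0927·18/12) = 617.5806 × 1.149182 = 709.7125
Value (long) = (F − K)·e^(−rT) = (709.7125 − 780.58) × 0.870185 = -61.6678
Value = -HK$61.67

-HK$61.67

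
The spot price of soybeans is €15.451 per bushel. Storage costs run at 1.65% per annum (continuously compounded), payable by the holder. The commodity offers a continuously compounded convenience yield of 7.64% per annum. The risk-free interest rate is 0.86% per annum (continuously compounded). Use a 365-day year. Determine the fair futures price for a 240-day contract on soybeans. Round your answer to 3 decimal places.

€14.939 per bushel

Net carry = r + u − y = 0.0086 + 0.0165 − 0.0764 = -0.0513
F = S·e^((r+u−y)T) = 15.451 · e^(-0.0513 × 240/365) = 15.451 · e^-0.033732
= 15.451 × 0.966831 = €14.939 per bushel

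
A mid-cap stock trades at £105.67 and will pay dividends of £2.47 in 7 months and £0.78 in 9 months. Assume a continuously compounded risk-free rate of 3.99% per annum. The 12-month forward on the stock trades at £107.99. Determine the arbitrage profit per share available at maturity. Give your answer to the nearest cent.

PV(dividends) I = 2.47·e^(−0.0399·7/12) + 0.78·e^(−0.0399·9/12) = 3.1702
Fair forward F* = (S − I)·e^(rT) = (105.67 − 3.1702)·e^0.039900 = 102.4998 × 1.040707 = 106.6723
Market £107.99 > fair 106.6723: forward overpriced → cash-and-carry (borrow at r, buy the stock and collect the dividends, short the forward).
Profit at T = |F_mkt − F*| = |107.99 − 106.6723| = £1.32 per share

£1.32 per share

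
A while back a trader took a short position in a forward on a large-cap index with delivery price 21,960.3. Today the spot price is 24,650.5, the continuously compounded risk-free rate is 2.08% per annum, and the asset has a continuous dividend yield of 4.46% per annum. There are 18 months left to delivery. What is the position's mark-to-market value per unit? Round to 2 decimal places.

Current fair forward for the remaining 18 months: F = S·e^((r − q)·T), (r − q) = 0.0208 − 0.0446 = -0.0238
F = 24650.5 · e^(-0.0238 × 18/12) = 24650.5 × 0.96492973 = 23786.0003
Value of long forward = (F − K)·e^(−rT) = (23786.0003 − 21960.3) · e^(−0.0208·18/12)
= 1825.7003 × 0.96928170 = 1769.62
Short position value = −(long value) = -1769.62

-1769.62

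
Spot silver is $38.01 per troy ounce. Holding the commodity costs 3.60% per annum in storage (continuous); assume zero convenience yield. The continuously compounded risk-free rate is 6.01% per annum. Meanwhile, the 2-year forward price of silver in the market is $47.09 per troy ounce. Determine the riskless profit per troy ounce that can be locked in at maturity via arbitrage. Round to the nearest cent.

Fair forward: F* = S·e^(carry·T), with carry = (r + u) = 0.0601 + 0.0360 = 0.0961
F* = 38.01 · e^(0.0961 × 2) = 38.01 · e^0.192200 = 38.01 × 1.211913 = $46.0648
Market $47.09 > fair $46.0648: forward overpriced → cash-and-carry (buy spot, short the forward).
At maturity, profit = |F_mkt − F*| = |47.09 − 46.0648| = $1.03 per troy ounce

$1.03 per troy ounce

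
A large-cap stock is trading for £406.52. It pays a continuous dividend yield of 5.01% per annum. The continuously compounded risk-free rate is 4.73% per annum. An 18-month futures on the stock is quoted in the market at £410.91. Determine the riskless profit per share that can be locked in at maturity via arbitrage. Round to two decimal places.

Fair futures: F* = S·e^(carry·T), with carry = (r − q) = 0.0473 − 0.0501 = -0.0028
F* = 406.52 · e^(-0.0028 × 18/12) = 406.52 · e^-0.004200 = 406.52 × 0.995809 = £404.8163
Market £410.91 > fair £404.8163: forward overpriced → cash-and-carry (buy spot, short the forward).
At maturity, profit = |F_mkt − F*| = |410.91 − 404.8163| = £6.09 per share

£6.09 per share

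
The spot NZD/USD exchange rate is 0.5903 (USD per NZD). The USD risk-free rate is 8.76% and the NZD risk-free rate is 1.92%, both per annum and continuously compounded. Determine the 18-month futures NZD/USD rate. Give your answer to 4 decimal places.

F = S·e^((r_USD − r_NZD)T) = 0.5903 · e^((0.0876 − 0.0192) × 18/12)
= 0.5903 · e^0.102600 = 0.5903 × 1.108048
F = 0.6541 USD per NZD

0.6541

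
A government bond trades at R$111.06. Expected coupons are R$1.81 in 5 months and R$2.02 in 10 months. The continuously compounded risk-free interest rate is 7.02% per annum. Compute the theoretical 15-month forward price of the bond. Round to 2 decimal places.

PV(coupons) I = 1.81·e^(−0.0702·5/12) + 2.02·e^(−0.0702·10/12)
I = 1.7578 + 1.9052 = 3.6630
F = (S − I)·e^(rT) = (111.06 − 3.6630) · e^(0.0702·15/12)
= 107.3970 · e^0.087750 = 107.3970 × 1.091715 = R$117.25

R$117.25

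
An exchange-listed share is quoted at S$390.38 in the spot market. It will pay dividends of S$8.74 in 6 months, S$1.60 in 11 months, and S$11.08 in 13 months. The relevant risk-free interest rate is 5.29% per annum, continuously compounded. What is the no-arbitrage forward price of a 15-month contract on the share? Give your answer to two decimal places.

S$395.17

PV(dividends) I = 8.74·e^(−0.0529·6/12) + 1.60·e^(−0.0529·11/12) + 11.08·e^(−0.0529·13/12)
I = 8.5119 + 1.5243 + 10.4629 = 20.4991
F = (S − I)·e^(rT) = (390.38 − 20.4991) · e^(0.0529·15/12)
= 369.8809 · e^0.066125 = 369.8809 × 1.068360 = S$395.17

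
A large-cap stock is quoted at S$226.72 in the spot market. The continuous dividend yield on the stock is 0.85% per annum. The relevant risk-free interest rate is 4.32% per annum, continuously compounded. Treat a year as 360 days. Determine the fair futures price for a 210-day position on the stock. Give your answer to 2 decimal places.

S$231.36

F = S·e^((r − q)T) = 226.72 · e^((0.0432 − 0.0085) × 210/360)
= 226.72 · e^0.020242 = 226.72 × 1.020448
F = S$231.36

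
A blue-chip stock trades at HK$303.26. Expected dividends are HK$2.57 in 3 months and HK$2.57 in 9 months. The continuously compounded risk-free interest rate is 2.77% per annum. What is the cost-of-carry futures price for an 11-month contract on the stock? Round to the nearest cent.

HK$305.86

PV(dividends) I = 2.57·e^(−0.0277·3/12) + 2.57·e^(−0.0277·9/12)
I = 2.5523 + 2.5172 = 5.0695
F = (S − I)·e^(rT) = (303.26 − 5.0695) · e^(0.0277·11/12)
= 298.1905 · e^0.025392 = 298.1905 × 1.025717 = HK$305.86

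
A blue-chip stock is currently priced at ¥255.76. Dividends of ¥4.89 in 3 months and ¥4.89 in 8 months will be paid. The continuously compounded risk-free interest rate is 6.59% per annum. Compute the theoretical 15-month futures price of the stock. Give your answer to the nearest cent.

PV(dividends) I = 4.89·e^(−0.0659·3/12) + 4.89·e^(−0.0659·8/12)
I = 4.8101 + 4.6798 = 9.4899
F = (S − I)·e^(rT) = (255.76 − 9.4899) · e^(0.0659·15/12)
= 246.2701 · e^0.082375 = 246.2701 × 1.085863 = ¥267.42

¥267.42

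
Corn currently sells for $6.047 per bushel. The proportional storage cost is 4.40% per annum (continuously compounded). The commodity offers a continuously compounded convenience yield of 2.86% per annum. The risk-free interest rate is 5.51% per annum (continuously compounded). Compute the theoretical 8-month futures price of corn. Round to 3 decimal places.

$6.338 per bushel

Net carry = r + u − y = 0.0551 + 0.0440 − 0.0286 = 0.0705
F = S·e^((r+u−y)T) = 6.047 · e^(0.0705 × 8/12) = 6.047 · e^0.047000
= 6.047 × 1.048122 = $6.338 per bushel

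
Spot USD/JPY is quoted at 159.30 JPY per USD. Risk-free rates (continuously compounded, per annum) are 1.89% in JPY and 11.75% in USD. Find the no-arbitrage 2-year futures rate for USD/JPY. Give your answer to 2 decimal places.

130.79

F = S·e^((r_JPY − r_USD)T) = 159.30 · e^((0.0189 − 0.1175) × 2)
= 159.30 · e^-0.197200 = 159.30 × 0.821026
F = 130.79 JPY per USD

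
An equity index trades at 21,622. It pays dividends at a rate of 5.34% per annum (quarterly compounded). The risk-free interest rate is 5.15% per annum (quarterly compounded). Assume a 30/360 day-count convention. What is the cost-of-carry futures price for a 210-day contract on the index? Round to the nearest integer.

21,598

F = S · (1+r/4)^(4T) / (1+q/4)^(4T)
= 21622 × 1.030300 / 1.031428 = 21622 × 0.998906
F = 21,598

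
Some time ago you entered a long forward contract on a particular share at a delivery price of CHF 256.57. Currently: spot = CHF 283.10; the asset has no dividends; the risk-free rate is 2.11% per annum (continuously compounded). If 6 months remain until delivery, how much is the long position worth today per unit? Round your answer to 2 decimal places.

CHF 29.22

Current fair forward for the remaining 6 months: F = S·e^(r·T), r = 0.0211
F = 283.10 · e^(0.0211 × 6/12) = 283.10 × 1.010606 = 286.1026
Value of long forward = (F − K)·e^(−rT) = (286.1026 − 256.57) · e^(−0.0211·6/12)
= 29.5326 × 0.989505 = 29.22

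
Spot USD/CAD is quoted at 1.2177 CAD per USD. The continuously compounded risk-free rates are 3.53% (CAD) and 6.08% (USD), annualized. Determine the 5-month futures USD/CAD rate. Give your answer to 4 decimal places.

F = S·e^((r_CAD − r_USD)T) = 1.2177 · e^((0.0353 − 0.0608) × 5/12)
= 1.2177 · e^-0.010625 = 1.2177 × 0.989431
F = 1.2048 CAD per USD

1.2048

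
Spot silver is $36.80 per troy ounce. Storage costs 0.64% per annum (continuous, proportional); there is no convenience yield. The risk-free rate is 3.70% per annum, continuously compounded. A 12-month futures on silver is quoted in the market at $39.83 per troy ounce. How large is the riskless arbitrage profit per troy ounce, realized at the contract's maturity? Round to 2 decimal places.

Fair futures: F* = S·e^(carry·T), with carry = (r + u) = 0.0370 + 0.0064 = 0.0434
F* = 36.80 · e^(0.0434 × 12/12) = 36.80 · e^0.043400 = 36.80 × 1.044356 = $38.4323
Market $39.83 > fair $38.4323: forward overpriced → cash-and-carry (buy spot, short the forward).
At maturity, profit = |F_mkt − F*| = |39.83 − 38.4323| = $1.40 per troy ounce

$1.40 per troy ounce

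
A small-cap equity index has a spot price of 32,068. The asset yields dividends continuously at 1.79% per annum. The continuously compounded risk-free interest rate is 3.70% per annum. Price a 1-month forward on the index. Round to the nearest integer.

32,119

F = S·e^((r − q)T) = 32068 · e^((0.0370 − 0.0179) × 1/12)
= 32068 · e^0.001592 = 32068 × 1.001593
F = 32,119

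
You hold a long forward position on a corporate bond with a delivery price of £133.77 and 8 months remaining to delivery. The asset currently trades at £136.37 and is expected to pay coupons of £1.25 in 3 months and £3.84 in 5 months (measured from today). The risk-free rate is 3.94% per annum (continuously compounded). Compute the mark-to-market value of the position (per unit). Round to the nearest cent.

PV(remaining coupons) I = 1.25·e^(−0.0394·3/12) + 3.84·e^(−0.0394·5/12) = 5.0152
Current forward F = (S − I)·e^(rT) = (136.37 − 5.0152)·e^(0.0394·8/12) = 131.3548 × 1.026615 = 134.8508
Value (long) = (F − K)·e^(−rT) = (134.8508 − 133.77) × 0.974075 = 1.0528
Value = £1.05

£1.05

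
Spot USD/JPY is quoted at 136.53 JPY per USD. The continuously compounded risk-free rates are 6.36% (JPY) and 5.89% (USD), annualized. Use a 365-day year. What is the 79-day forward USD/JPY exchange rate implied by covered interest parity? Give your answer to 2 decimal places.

F = S·e^((r_JPY − r_USD)T) = 136.53 · e^((0.0636 − 0.0589) × 79/365)
= 136.53 · e^0.001017 = 136.53 × 1.001018
F = 136.67 JPY per USD

136.67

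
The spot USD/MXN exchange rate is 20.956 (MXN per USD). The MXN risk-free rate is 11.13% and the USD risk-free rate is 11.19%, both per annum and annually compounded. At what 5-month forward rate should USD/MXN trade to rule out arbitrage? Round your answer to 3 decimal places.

By covered interest parity, F = S · (1+r_MXN)^T / (1+r_USD)^T
= 20.956 × 1.044952 / 1.045187 = 20.956 × 0.999775
F = 20.951 MXN per USD

20.951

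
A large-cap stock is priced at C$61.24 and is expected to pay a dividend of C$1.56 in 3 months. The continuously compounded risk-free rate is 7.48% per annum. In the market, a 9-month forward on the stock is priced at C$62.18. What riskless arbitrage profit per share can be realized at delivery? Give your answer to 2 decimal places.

PV(dividends) I = 1.56·e^(−0.0748·3/12) = 1.5311
Fair forward F* = (S − I)·e^(rT) = (61.24 − 1.5311)·e^0.056100 = 59.7089 × 1.057703 = 63.1543
Market C$62.18 < fair 63.1543: forward underpriced → reverse cash-and-carry (short the stock, invest proceeds at r, pay the dividends, go long the forward).
Profit at T = |F_mkt − F*| = |62.18 − 63.1543| = C$0.97 per share

C$0.97 per share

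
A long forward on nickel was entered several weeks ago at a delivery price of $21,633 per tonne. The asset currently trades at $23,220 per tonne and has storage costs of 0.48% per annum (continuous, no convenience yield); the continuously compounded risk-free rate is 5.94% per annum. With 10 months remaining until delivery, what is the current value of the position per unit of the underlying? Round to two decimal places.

Current fair forward for the remaining 10 months: F = S·e^((r + u)·T), (r + u) = 0.0594 + 0.0048 = 0.0642
F = 23220 · e^(0.0642 × 10/12) = 23220 × 1.05495699 = 24496.1013
Value of long forward = (F − K)·e^(−rT) = (24496.1013 − 21633) · e^(−0.0594·10/12)
= 2863.1013 × 0.95170516 = 2724.83

$2724.83 per tonne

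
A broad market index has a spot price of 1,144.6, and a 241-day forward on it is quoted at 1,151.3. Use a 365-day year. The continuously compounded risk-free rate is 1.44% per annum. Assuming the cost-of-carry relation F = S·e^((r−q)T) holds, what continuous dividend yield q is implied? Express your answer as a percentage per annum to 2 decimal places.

From F = S·e^((r−q)T): (r − q) = ln(F/S)/T
ln(1151.3/1144.6) = ln(1.005854) = 0.005837
(r − q) = 0.005837 / (241/365) = 0.008840
q = r − ln(F/S)/T = 0.0144 − 0.008840 = 0.005560
q = 0.56%

0.56%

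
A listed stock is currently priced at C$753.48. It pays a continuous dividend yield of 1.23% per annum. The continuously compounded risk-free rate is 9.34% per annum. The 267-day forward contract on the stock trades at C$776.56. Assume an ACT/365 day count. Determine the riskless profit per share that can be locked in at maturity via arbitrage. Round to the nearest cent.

C$22.97 per share

Fair forward: F* = S·e^(carry·T), with carry = (r − q) = 0.0934 − 0.0123 = 0.0811
F* = 753.48 · e^(0.0811 × 267/365) = 753.48 · e^0.059325 = 753.48 × 1.061120 = C$799.5327
Market C$776.56 < fair C$799.5327: forward underpriced → reverse cash-and-carry (short spot, go long the forward).
At maturity, profit = |F_mkt − F*| = |776.56 − 799.5327| = C$22.97 per share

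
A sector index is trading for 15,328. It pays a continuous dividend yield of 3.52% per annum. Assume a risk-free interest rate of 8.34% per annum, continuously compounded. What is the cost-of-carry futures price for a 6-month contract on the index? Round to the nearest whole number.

F = S·e^((r − q)T) = 15328 · e^((0.0834 − 0.0352) × 6/12)
= 15328 · e^0.024100 = 15328 × 1.024393
F = 15,702

15,702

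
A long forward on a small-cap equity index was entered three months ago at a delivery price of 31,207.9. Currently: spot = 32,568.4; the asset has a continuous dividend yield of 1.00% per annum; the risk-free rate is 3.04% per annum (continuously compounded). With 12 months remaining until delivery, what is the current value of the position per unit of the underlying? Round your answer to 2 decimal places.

Current fair forward for the remaining 12 months: F = S·e^((r − q)·T), (r − q) = 0.0304 − 0.0100 = 0.0204
F = 32568.4 · e^(0.0204 × 12/12) = 32568.4 × 1.02060950 = 33239.6184
Value of long forward = (F − K)·e^(−rT) = (33239.6184 − 31207.9) · e^(−0.0304·12/12)
= 2031.7184 × 0.97005743 = 1970.88

1970.88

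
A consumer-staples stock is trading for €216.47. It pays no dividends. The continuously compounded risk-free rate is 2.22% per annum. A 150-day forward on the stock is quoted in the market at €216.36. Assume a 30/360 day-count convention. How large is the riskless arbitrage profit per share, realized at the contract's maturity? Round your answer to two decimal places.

Fair forward: F* = S·e^(carry·T), with carry = r = 0.0222
F* = 216.47 · e^(0.0222 × 150/360) = 216.47 · e^0.009250 = 216.47 × 1.009293 = €218.4817
Market €216.36 < fair €218.4817: forward underpriced → reverse cash-and-carry (short spot, go long the forward).
At maturity, profit = |F_mkt − F*| = |216.36 − 218.4817| = €2.12 per share

€2.12 per share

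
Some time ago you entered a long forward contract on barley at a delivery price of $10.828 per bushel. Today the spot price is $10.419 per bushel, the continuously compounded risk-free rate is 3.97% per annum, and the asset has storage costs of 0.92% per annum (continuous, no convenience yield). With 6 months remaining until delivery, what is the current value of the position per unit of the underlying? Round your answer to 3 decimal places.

Current fair forward for the remaining 6 months: F = S·e^((r + u)·T), (r + u) = 0.0397 + 0.0092 = 0.0489
F = 10.419 · e^(0.0489 × 6/12) = 10.419 × 1.024751 = 10.6769
Value of long forward = (F − K)·e^(−rT) = (10.6769 − 10.828) · e^(−0.0397·6/12)
= -0.1511 × 0.980346 = -0.148

-$0.148 per bushel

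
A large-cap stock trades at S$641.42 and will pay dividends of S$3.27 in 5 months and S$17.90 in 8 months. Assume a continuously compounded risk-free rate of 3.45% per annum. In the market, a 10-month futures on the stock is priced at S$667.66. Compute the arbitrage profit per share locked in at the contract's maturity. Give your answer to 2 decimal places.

S$28.85 per share

PV(dividends) I = 3.27·e^(−0.0345·5/12) + 17.90·e^(−0.0345·8/12) = 20.7163
Fair futures F* = (S − I)·e^(rT) = (641.42 − 20.7163)·e^0.028750 = 620.7037 × 1.029167 = 638.8078
Market S$667.66 > fair 638.8078: forward overpriced → cash-and-carry (borrow at r, buy the stock and collect the dividends, short the forward).
Profit at T = |F_mkt − F*| = |667.66 − 638.8078| = S$28.85 per share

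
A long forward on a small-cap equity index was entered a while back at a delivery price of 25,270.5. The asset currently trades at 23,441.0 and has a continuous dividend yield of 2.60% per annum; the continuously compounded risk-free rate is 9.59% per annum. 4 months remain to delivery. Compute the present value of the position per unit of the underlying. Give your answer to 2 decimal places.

Current fair forward for the remaining 4 months: F = S·e^((r − q)·T), (r − q) = 0.0959 − 0.0260 = 0.0699
F = 23441.0 · e^(0.0699 × 4/12) = 23441.0 × 1.02357357 = 23993.5881
Value of long forward = (F − K)·e^(−rT) = (23993.5881 − 25270.5) · e^(−0.0959·4/12)
= -1276.9119 × 0.96853887 = -1236.74

-1236.74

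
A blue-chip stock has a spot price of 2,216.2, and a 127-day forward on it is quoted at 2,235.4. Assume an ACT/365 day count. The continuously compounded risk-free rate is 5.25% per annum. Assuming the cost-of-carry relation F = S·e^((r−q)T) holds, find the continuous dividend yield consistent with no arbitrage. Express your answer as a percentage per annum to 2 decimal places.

2.77%

From F = S·e^((r−q)T): (r − q) = ln(F/S)/T
ln(2235.4/2216.2) = ln(1.008663) = 0.008626
(r − q) = 0.008626 / (127/365) = 0.024791
q = r − ln(F/S)/T = 0.0525 − 0.024791 = 0.027709
q = 2.77%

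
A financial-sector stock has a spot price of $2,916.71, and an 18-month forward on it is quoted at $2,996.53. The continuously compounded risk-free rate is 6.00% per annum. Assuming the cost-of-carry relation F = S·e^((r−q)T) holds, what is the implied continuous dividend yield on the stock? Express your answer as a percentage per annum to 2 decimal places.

From F = S·e^((r−q)T): (r − q) = ln(F/S)/T
ln(2996.53/2916.71) = ln(1.027366) = 0.026998
(r − q) = 0.026998 / (18/12) = 0.017999
q = r − ln(F/S)/T = 0.0600 − 0.017999 = 0.042001
q = 4.20%

4.20%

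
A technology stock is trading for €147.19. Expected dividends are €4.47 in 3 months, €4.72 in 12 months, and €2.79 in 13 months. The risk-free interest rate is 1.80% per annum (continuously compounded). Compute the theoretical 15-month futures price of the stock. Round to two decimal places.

€138.45

PV(dividends) I = 4.47·e^(−0.0180·3/12) + 4.72·e^(−0.0180·12/12) + 2.79·e^(−0.0180·13/12)
I = 4.4499 + 4.6358 + 2.7361 = 11.8218
F = (S − I)·e^(rT) = (147.19 − 11.8218) · e^(0.0180·15/12)
= 135.3682 · e^0.022500 = 135.3682 × 1.022755 = €138.45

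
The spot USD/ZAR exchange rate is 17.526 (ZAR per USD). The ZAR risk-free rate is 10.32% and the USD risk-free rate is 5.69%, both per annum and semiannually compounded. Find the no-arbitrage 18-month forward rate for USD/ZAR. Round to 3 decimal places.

By covered interest parity, F = S · (1+r_ZAR/2)^(2T) / (1+r_USD/2)^(2T)
= 17.526 × 1.162925 / 1.087801 = 17.526 × 1.069060
F = 18.736 ZAR per USD

18.736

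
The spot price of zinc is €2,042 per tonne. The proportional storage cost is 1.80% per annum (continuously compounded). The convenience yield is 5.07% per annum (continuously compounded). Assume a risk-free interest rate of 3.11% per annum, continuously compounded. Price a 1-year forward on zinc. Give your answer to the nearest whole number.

Net carry = r + u − y = 0.0311 + 0.0180 − 0.0507 = -0.0016
F = S·e^((r+u−y)T) = 2042 · e^(-0.0016 × 1) = 2042 · e^-0.001600
= 2042 × 0.998401 = €2,039 per tonne

€2,039 per tonne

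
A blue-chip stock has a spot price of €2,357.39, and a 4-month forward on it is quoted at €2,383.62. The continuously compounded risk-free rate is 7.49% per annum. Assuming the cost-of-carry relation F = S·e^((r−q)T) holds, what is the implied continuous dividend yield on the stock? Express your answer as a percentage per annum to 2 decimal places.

4.17%

From F = S·e^((r−q)T): (r − q) = ln(F/S)/T
ln(2383.62/2357.39) = ln(1.011127) = 0.011066
(r − q) = 0.011066 / (4/12) = 0.033198
q = r − ln(F/S)/T = 0.0749 − 0.033198 = 0.041702
q = 4.17%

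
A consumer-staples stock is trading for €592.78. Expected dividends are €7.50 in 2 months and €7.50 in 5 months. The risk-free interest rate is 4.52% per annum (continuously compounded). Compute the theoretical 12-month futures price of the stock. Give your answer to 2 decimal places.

PV(dividends) I = 7.50·e^(−0.0452·2/12) + 7.50·e^(−0.0452·5/12)
I = 7.4437 + 7.3601 = 14.8038
F = (S − I)·e^(rT) = (592.78 − 14.8038) · e^(0.0452·12/12)
= 577.9762 · e^0.045200 = 577.9762 × 1.046237 = €604.70

€604.70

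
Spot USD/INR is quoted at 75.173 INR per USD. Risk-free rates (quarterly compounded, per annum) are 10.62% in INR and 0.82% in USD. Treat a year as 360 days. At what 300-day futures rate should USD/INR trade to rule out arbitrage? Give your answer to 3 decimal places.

By covered interest parity, F = S · (1+r_INR/4)^(4T) / (1+r_USD/4)^(4T)
= 75.173 × 1.091274 / 1.006850 = 75.173 × 1.083850
F = 81.476 INR per USD

81.476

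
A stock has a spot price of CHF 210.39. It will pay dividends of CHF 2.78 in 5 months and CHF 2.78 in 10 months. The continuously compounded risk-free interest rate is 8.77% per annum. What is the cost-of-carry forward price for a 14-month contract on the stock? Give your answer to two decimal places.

CHF 227.22

PV(dividends) I = 2.78·e^(−0.0877·5/12) + 2.78·e^(−0.0877·10/12)
I = 2.6802 + 2.5841 = 5.2643
F = (S − I)·e^(rT) = (210.39 − 5.2643) · e^(0.0877·14/12)
= 205.1257 · e^0.102317 = 205.1257 × 1.107735 = CHF 227.22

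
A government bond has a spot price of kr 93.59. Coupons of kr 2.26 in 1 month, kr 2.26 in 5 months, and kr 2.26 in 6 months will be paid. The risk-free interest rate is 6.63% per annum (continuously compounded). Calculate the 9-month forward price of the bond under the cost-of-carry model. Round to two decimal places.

kr 91.39

PV(coupons) I = 2.26·e^(−0.0663·1/12) + 2.26·e^(−0.0663·5/12) + 2.26·e^(−0.0663·6/12)
I = 2.2475 + 2.1984 + 2.1863 = 6.6322
F = (S − I)·e^(rT) = (93.59 − 6.6322) · e^(0.0663·9/12)
= 86.9578 · e^0.049725 = 86.9578 × 1.050982 = kr 91.39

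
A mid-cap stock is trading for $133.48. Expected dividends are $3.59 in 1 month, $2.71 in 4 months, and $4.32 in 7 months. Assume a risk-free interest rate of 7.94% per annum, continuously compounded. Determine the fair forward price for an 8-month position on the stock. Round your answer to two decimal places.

$129.84

PV(dividends) I = 3.59·e^(−0.0794·1/12) + 2.71·e^(−0.0794·4/12) + 4.32·e^(−0.0794·7/12)
I = 3.5663 + 2.6392 + 4.1245 = 10.3300
F = (S − I)·e^(rT) = (133.48 − 10.3300) · e^(0.0794·8/12)
= 123.1500 · e^0.052933 = 123.1500 × 1.054359 = $129.84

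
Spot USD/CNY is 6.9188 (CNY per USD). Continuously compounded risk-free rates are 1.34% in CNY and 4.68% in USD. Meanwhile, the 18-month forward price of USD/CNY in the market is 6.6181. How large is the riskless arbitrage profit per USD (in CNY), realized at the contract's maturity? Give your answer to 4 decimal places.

0.0374 per USD (in CNY)

Fair forward: F* = S·e^(carry·T), with carry = (r_CNY − r_USD) = 0.0134 − 0.0468 = -0.0334
F* = 6.9188 · e^(-0.0334 × 18/12) = 6.9188 · e^-0.050100 = 6.9188 × 0.951134 = 6.5807
Market 6.6181 > fair 6.5807: forward overpriced → cash-and-carry (buy spot, short the forward).
At maturity, profit = |F_mkt − F*| = |6.6181 − 6.5807| = 0.0374 per USD (in CNY)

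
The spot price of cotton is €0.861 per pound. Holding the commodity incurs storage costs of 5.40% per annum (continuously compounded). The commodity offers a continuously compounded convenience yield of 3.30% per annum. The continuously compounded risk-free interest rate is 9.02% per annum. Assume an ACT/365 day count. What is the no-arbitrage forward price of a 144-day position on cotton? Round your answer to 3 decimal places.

Net carry = r + u − y = 0.0902 + 0.0540 − 0.0330 = 0.1112
F = S·e^((r+u−y)T) = 0.861 · e^(0.1112 × 144/365) = 0.861 · e^0.043871
= 0.861 × 1.044848 = €0.900 per pound

€0.900 per pound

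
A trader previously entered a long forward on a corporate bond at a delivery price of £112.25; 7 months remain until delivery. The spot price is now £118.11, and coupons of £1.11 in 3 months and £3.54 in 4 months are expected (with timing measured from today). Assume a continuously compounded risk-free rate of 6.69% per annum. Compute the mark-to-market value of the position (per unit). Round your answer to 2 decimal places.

£5.60

PV(remaining coupons) I = 1.11·e^(−0.0669·3/12) + 3.54·e^(−0.0669·4/12) = 4.5535
Current forward F = (S − I)·e^(rT) = (118.11 − 4.5535)·e^(0.0669·7/12) = 113.5565 × 1.039796 = 118.0756
Value (long) = (F − K)·e^(−rT) = (118.0756 − 112.25) × 0.961727 = 5.6026
Value = £5.60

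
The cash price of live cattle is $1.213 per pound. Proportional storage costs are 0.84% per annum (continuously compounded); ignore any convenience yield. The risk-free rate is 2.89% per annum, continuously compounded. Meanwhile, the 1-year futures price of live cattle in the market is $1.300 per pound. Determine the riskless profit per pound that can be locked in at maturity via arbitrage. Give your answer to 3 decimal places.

$0.041 per pound

Fair futures: F* = S·e^(carry·T), with carry = (r + u) = 0.0289 + 0.0084 = 0.0373
F* = 1.213 · e^(0.0373 × 1) = 1.213 · e^0.037300 = 1.213 × 1.038004 = $1.2591
Market $1.300 > fair $1.2591: forward overpriced → cash-and-carry (buy spot, short the forward).
At maturity, profit = |F_mkt − F*| = |1.300 − 1.2591| = $0.041 per pound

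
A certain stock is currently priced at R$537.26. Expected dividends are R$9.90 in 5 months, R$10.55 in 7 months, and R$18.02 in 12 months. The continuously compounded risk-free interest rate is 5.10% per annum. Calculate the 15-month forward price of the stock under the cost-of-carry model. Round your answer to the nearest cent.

PV(dividends) I = 9.90·e^(−0.0510·5/12) + 10.55·e^(−0.0510·7/12) + 18.02·e^(−0.0510·12/12)
I = 9.6918 + 10.2408 + 17.1240 = 37.0566
F = (S − I)·e^(rT) = (537.26 − 37.0566) · e^(0.0510·15/12)
= 500.2034 · e^0.063750 = 500.2034 × 1.065826 = R$533.13

R$533.13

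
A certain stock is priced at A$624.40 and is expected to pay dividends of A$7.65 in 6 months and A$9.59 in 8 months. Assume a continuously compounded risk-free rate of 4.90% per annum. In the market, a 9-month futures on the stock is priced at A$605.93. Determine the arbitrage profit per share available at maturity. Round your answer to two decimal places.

A$24.47 per share

PV(dividends) I = 7.65·e^(−0.0490·6/12) + 9.59·e^(−0.0490·8/12) = 16.7466
Fair futures F* = (S − I)·e^(rT) = (624.40 − 16.7466)·e^0.036750 = 607.6534 × 1.037434 = 630.4003
Market A$605.93 < fair 630.4003: forward underpriced → reverse cash-and-carry (short the stock, invest proceeds at r, pay the dividends, go long the forward).
Profit at T = |F_mkt − F*| = |605.93 − 630.4003| = A$24.47 per share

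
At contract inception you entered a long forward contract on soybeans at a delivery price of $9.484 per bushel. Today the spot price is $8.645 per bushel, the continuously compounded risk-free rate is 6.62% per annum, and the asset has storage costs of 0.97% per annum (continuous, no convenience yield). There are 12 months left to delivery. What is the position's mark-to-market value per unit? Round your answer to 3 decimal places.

Current fair forward for the remaining 12 months: F = S·e^((r + u)·T), (r + u) = 0.0662 + 0.0097 = 0.0759
F = 8.645 · e^(0.0759 × 12/12) = 8.645 × 1.078855 = 9.3267
Value of long forward = (F − K)·e^(−rT) = (9.3267 − 9.484) · e^(−0.0662·12/12)
= -0.1573 × 0.935944 = -0.147

-$0.147 per bushel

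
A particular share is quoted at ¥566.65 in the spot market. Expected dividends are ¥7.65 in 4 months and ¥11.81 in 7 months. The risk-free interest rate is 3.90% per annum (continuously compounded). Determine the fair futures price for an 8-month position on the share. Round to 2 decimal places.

¥561.98

PV(dividends) I = 7.65·e^(−0.0390·4/12) + 11.81·e^(−0.0390·7/12)
I = 7.5512 + 11.5444 = 19.0956
F = (S − I)·e^(rT) = (566.65 − 19.0956) · e^(0.0390·8/12)
= 547.5544 · e^0.026000 = 547.5544 × 1.026341 = ¥561.98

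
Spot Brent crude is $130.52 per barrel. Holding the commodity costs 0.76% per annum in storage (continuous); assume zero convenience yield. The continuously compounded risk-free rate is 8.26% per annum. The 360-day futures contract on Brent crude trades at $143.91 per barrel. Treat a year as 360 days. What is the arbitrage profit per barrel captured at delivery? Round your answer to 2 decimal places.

$1.07 per barrel

Fair futures: F* = S·e^(carry·T), with carry = (r + u) = 0.0826 + 0.0076 = 0.0902
F* = 130.52 · e^(0.0902 × 360/360) = 130.52 · e^0.090200 = 130.52 × 1.094393 = $142.8402
Market $143.91 > fair $142.8402: forward overpriced → cash-and-carry (buy spot, short the forward).
At maturity, profit = |F_mkt − F*| = |143.91 − 142.8402| = $1.07 per barrel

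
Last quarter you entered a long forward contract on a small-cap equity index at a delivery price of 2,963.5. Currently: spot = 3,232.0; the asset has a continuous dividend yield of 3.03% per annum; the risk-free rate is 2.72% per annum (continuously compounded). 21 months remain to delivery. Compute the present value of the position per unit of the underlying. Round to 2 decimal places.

Current fair forward for the remaining 21 months: F = S·e^((r − q)·T), (r − q) = 0.0272 − 0.0303 = -0.0031
F = 3232.0 · e^(-0.0031 × 21/12) = 3232.0 × 0.99458969 = 3214.5139
Value of long forward = (F − K)·e^(−rT) = (3214.5139 − 2963.5) · e^(−0.0272·21/12)
= 251.0139 × 0.95351512 = 239.35

239.35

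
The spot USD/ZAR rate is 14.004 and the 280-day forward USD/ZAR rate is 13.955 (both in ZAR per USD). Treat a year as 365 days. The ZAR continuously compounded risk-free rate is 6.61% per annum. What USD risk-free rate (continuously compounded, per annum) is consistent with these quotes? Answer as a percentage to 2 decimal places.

7.07%

F = S·e^((r_ZAR − r_USD)T) ⇒ r_USD = r_ZAR − ln(F/S)/T
ln(13.955/14.004) = -0.003505; /(280/365) = -0.004569
r_USD = 0.0661 + 0.004569 = 0.070669
r_USD = 7.07%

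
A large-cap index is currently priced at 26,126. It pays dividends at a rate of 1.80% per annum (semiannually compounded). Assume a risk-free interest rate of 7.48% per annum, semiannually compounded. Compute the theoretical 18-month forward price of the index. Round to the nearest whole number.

F = S · (1+r/2)^(2T) / (1+q/2)^(2T)
= 26126 × 1.116449 / 1.027244 = 26126 × 1.086839
F = 28,395

28,395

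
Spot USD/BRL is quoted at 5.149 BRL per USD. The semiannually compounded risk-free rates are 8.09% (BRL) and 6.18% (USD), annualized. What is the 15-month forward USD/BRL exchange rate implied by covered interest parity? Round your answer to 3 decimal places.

By covered interest parity, F = S · (1+r_BRL/2)^(2T) / (1+r_USD/2)^(2T)
= 5.149 × 1.104213 / 1.079049 = 5.149 × 1.023321
F = 5.269 BRL per USD

5.269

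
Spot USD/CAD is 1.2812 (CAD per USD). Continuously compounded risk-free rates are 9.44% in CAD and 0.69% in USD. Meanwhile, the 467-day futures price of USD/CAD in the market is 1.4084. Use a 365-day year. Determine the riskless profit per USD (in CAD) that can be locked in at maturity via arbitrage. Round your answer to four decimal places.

Fair futures: F* = S·e^(carry·T), with carry = (r_CAD − r_USD) = 0.0944 − 0.0069 = 0.0875
F* = 1.2812 · e^(0.0875 × 467/365) = 1.2812 · e^0.111952 = 1.2812 × 1.118459 = 1.4330
Market 1.4084 < fair 1.4330: forward underpriced → reverse cash-and-carry (short spot, go long the forward).
At maturity, profit = |F_mkt − F*| = |1.4084 − 1.4330| = 0.0246 per USD (in CAD)

0.0246 per USD (in CAD)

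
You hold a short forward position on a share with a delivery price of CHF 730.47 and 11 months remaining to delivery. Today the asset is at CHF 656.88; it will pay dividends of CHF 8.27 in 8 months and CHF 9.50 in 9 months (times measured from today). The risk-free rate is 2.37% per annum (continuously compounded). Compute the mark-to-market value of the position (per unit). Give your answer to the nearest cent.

PV(remaining dividends) I = 8.27·e^(−0.0237·8/12) + 9.50·e^(−0.0237·9/12) = 17.4730
Current forward F = (S − I)·e^(rT) = (656.88 − 17.4730)·e^(0.0237·11/12) = 639.4070 × 1.021963 = 653.4503
Value (long) = (F − K)·e^(−rT) = (653.4503 − 730.47) × 0.978509 = -75.3645
Short position value = −(long value) = CHF 75.36

CHF 75.36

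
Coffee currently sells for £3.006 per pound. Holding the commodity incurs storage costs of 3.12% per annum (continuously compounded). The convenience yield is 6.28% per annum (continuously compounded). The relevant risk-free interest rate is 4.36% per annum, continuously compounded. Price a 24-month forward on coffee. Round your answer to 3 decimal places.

£3.079 per pound

Net carry = r + u − y = 0.0436 + 0.0312 − 0.0628 = 0.0120
F = S·e^((r+u−y)T) = 3.006 · e^(0.0120 × 24/12) = 3.006 · e^0.024000
= 3.006 × 1.024290 = £3.079 per pound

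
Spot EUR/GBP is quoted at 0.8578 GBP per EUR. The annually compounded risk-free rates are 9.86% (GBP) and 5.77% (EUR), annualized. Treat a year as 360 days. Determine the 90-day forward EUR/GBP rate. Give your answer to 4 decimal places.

By covered interest parity, F = S · (1+r_GBP)^T / (1+r_EUR)^T
= 0.8578 × 1.023788 / 1.014123 = 0.8578 × 1.009530
F = 0.8660 GBP per EUR

0.8660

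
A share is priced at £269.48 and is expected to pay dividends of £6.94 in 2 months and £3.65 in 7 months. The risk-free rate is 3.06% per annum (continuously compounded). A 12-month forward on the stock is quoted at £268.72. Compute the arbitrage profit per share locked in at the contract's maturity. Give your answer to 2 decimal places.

£1.68 per share

PV(dividends) I = 6.94·e^(−0.0306·2/12) + 3.65·e^(−0.0306·7/12) = 10.4901
Fair forward F* = (S − I)·e^(rT) = (269.48 − 10.4901)·e^0.030600 = 258.9899 × 1.031073 = 267.0375
Market £268.72 > fair 267.0375: forward overpriced → cash-and-carry (borrow at r, buy the stock and collect the dividends, short the forward).
Profit at T = |F_mkt − F*| = |268.72 − 267.0375| = £1.68 per share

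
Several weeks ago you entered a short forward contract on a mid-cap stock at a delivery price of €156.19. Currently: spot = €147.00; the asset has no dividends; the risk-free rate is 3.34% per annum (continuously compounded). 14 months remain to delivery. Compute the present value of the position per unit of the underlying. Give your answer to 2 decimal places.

Current fair forward for the remaining 14 months: F = S·e^(r·T), r = 0.0334
F = 147.00 · e^(0.0334 × 14/12) = 147.00 × 1.039736 = 152.8412
Value of long forward = (F − K)·e^(−rT) = (152.8412 − 156.19) · e^(−0.0334·14/12)
= -3.3488 × 0.961783 = -3.22
Short position value = −(long value) = €3.22

€3.22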